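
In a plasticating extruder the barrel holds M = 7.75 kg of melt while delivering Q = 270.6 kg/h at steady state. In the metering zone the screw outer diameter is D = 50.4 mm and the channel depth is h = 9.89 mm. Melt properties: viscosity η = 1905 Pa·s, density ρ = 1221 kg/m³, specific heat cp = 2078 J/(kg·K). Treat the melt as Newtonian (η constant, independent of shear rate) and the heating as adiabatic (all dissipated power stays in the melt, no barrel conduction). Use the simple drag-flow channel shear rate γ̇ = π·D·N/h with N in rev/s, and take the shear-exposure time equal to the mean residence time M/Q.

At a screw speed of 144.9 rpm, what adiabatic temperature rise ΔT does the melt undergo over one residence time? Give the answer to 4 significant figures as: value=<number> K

value=115.7 K

Convert throughput: Q = 270.6 kg/h = 270.6/3600 = 0.0751667 kg/s
t_res = M / Q_s = 7.75 ÷ 0.0751667 = 103.104 s
Convert to SI: D = 0.0504 m, h = 0.00989 m, N = 144.9/60 = 2.415 rev/s
Shear rate: γ̇ = πDN/h = π·0.0504·2.415/0.00989 = 38.6635 s⁻¹
ΔT = η·γ̇²·t_res/(ρ·cp) = [1905 × 38.6635² × 103.104] / [1221 × 2078] = 115.721 K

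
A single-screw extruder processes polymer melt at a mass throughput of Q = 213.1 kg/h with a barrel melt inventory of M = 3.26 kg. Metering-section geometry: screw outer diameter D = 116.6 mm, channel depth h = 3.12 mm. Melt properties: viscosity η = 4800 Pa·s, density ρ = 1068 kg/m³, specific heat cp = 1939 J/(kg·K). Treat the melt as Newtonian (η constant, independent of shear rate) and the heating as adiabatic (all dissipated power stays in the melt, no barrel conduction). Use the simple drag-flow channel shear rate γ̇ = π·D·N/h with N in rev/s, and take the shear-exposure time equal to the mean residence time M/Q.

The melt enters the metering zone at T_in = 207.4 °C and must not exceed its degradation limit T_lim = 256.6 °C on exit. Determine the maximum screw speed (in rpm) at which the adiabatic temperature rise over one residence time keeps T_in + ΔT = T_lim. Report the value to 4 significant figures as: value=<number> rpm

value=10.03 rpm

Convert throughput: Q = 213.1 kg/h = 213.1/3600 = 0.0591944 kg/s
Mean residence time: t_res = M/Q_s = 3.26 kg / 0.0591944 kg/s = 55.0727 s
D = 116.6 mm = 0.1166 m;  h = 3.12 mm = 0.00312 m
ΔT_a = T_lim − T_in = 256.6 − 207.4 = 49.2 K
γ̇_max² = ΔT_a·ρ·cp/(η·t_res) = 49.2·1068·1939/(4800·55.0727) = 385.422 s⁻²
γ̇_max = sqrt(385.422) = 19.6322 s⁻¹
N_max = γ̇_max h / (πD) = 19.6322·0.00312/(π·0.1166) = 0.167215 rev/s → ×60 = 10.0329 rpm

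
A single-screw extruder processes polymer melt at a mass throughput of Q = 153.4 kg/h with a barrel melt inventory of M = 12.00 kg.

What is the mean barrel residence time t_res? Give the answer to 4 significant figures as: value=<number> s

Q_s = Q / 3600 = 153.4 / 3600 = 0.0426111 kg/s
t_res = M / Q_s = 12.00 / 0.0426111 = 281.617 s

value=281.6 s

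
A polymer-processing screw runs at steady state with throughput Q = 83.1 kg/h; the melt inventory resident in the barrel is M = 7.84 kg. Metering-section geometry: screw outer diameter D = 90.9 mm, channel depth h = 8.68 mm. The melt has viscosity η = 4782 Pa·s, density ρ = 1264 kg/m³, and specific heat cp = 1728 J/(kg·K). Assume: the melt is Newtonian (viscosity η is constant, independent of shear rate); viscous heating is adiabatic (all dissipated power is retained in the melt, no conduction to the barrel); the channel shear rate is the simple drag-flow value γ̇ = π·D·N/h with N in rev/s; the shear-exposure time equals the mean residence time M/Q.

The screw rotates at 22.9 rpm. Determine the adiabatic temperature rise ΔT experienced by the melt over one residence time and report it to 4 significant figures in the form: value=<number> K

value=117.2 K

Q_s = Q / 3600 = 83.1 / 3600 = 0.0230833 kg/s
Mean residence time: t_res = M/Q_s = 7.84 kg / 0.0230833 kg/s = 339.639 s
Geometry in metres: D = 90.9 mm → 0.0909 m, h = 8.68 mm → 0.00868 m; screw speed N = 22.9 rpm = 0.381667 rev/s
Shear rate: γ̇ = πDN/h = π·0.0909·0.381667/0.00868 = 12.5568 s⁻¹
ΔT = η·γ̇²·t_res / (ρ·cp) = 4782 · (12.5568)² · 339.639 / (1264 · 1728) = 117.245 K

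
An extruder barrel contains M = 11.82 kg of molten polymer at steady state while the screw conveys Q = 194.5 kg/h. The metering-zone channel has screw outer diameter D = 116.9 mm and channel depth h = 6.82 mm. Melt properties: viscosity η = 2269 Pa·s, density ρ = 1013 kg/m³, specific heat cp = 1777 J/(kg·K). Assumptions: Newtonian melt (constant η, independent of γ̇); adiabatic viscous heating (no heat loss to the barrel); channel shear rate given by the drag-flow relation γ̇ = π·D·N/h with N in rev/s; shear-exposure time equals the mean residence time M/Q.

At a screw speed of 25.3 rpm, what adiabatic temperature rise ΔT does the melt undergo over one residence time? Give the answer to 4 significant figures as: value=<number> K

value=142.2 K

Convert throughput: Q = 194.5 kg/h = 194.5/3600 = 0.0540278 kg/s
t_res = M / Q_s = 11.82 / 0.0540278 = 218.776 s
D = 116.9 mm = 0.1169 m;  h = 6.82 mm = 0.00682 m;  N = 25.3 rpm / 60 = 0.421667 rev/s
Shear rate: γ̇ = πDN/h = π·0.1169·0.421667/0.00682 = 22.7065 s⁻¹
Adiabatic rise: ΔT = η γ̇² t_res / (ρ cp) = 2269·(22.7065)²·218.776 / (1013·1777) = 142.179 K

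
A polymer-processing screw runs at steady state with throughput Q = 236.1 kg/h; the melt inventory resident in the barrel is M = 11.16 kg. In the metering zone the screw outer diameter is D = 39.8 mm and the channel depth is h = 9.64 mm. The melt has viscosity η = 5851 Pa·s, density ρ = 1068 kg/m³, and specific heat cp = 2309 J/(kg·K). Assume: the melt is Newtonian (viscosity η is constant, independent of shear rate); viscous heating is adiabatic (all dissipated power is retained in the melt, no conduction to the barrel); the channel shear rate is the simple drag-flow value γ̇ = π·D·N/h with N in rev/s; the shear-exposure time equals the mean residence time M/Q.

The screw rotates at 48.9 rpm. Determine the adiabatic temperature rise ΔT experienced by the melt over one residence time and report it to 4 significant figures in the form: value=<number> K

value=45.12 K

Q_s = Q / 3600 = 236.1 / 3600 = 0.0655833 kg/s
t_res = M / Q_s = 11.16 / 0.0655833 = 170.165 s
D = 39.8 mm = 0.0398 m;  h = 9.64 mm = 0.00964 m;  N = 48.9 rpm / 60 = 0.815 rev/s
Shear rate: γ̇ = πDN/h = π·0.0398·0.815/0.00964 = 10.5709 s⁻¹
Adiabatic rise: ΔT = η γ̇² t_res / (ρ cp) = 5851·(10.5709)²·170.165 / (1068·2309) = 45.1162 K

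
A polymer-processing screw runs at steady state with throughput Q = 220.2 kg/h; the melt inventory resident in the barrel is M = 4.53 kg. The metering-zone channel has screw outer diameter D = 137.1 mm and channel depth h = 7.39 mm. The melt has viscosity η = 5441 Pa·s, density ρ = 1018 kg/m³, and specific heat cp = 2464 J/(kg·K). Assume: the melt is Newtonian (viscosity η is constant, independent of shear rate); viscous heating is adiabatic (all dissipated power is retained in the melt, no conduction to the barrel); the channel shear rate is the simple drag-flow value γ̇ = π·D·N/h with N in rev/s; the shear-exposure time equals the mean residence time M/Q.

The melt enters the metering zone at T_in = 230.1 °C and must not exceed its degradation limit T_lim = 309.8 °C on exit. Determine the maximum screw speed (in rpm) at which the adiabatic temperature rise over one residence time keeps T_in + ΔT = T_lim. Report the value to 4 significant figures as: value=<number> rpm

Q_s = Q / 3600 = 220.2 / 3600 = 0.0611667 kg/s
t_res = M / Q_s = 4.53 / 0.0611667 = 74.0599 s
D = 137.1 mm = 0.1371 m;  h = 7.39 mm = 0.00739 m
ΔT_a = T_lim − T_in = 309.8 °C − 230.1 °C = 79.7 K
γ̇_max² = ΔT_a·ρ·cp/(η·t_res) = 79.7·1018·2464/(5441·74.0599) = 496.118 s⁻²
γ̇_max = √496.118 = 22.2737 s⁻¹
N_max = γ̇_max h / (πD) = 22.2737·0.00739/(π·0.1371) = 0.382164 rev/s → ×60 = 22.9298 rpm

value=22.93 rpm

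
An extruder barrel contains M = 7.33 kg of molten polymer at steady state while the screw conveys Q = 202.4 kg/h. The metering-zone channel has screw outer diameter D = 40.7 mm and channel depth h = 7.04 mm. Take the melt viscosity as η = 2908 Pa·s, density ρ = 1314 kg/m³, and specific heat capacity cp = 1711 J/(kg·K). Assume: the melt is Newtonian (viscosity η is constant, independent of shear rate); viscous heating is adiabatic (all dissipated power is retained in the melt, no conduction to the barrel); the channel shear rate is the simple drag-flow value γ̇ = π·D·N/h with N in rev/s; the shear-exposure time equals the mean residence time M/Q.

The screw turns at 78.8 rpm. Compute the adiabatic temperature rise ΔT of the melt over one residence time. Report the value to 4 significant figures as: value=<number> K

value=95.95 K

Q_s = Q / 3600 = 202.4 / 3600 = 0.0562222 kg/s
t_res = M / Q_s = 7.33 / 0.0562222 = 130.375 s
D = 40.7 mm = 0.0407 m;  h = 7.04 mm = 0.00704 m;  N = 78.8 rpm / 60 = 1.31333 rev/s
γ̇ = π·D·N / h = π · 0.0407 · 1.31333 / 0.00704 = 23.8532 s⁻¹
ΔT = η·γ̇²·t_res / (ρ·cp) = 2908 · (23.8532)² · 130.375 / (1314 · 1711) = 95.9485 K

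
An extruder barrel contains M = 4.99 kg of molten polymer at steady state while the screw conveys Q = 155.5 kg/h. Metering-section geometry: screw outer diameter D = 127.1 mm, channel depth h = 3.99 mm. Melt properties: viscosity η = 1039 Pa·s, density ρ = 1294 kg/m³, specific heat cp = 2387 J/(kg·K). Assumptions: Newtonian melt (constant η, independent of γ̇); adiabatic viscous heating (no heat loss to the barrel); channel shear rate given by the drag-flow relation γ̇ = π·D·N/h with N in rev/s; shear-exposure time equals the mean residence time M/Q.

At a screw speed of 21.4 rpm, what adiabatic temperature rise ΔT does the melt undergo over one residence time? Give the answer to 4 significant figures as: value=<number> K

Convert throughput: Q = 155.5 kg/h = 155.5/3600 = 0.0431944 kg/s
Mean residence time: t_res = M/Q_s = 4.99 kg / 0.0431944 kg/s = 115.524 s
Convert to SI: D = 0.1271 m, h = 0.00399 m, N = 21.4/60 = 0.356667 rev/s
γ̇ = π·D·N / h = π · 0.1271 · 0.356667 / 0.00399 = 35.6932 s⁻¹
Adiabatic rise: ΔT = η γ̇² t_res / (ρ cp) = 1039·(35.6932)²·115.524 / (1294·2387) = 49.5076 K

value=49.51 K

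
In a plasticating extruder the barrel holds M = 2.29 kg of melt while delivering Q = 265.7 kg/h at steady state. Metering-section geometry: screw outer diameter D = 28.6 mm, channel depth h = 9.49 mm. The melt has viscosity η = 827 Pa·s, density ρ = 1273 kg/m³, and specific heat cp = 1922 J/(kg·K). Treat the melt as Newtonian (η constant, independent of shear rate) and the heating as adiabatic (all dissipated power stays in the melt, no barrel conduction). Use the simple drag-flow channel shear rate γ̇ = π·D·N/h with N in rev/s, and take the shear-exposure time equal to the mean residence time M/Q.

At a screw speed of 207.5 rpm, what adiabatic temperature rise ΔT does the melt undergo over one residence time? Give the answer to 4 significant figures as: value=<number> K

value=11.24 K

Q_s = Q / 3600 = 265.7 / 3600 = 0.0738056 kg/s
t_res = M / Q_s = 2.29 ÷ 0.0738056 = 31.0275 s
Geometry in metres: D = 28.6 mm → 0.0286 m, h = 9.49 mm → 0.00949 m; screw speed N = 207.5 rpm = 3.45833 rev/s
γ̇ = π·D·N / h = π · 0.0286 · 3.45833 / 0.00949 = 32.7429 s⁻¹
Adiabatic rise: ΔT = η γ̇² t_res / (ρ cp) = 827·(32.7429)²·31.0275 / (1273·1922) = 11.2435 K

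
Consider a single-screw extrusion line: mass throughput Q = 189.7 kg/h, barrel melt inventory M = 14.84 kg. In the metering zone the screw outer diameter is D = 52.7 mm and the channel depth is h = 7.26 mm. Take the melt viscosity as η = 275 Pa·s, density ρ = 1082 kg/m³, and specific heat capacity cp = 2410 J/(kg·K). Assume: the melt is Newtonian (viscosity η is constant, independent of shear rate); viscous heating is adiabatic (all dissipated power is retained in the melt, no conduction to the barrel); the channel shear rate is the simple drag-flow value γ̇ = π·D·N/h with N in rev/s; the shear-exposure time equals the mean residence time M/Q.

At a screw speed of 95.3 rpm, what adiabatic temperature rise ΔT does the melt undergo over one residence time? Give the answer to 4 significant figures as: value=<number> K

Throughput in SI: Q_s = 189.7 kg/h ÷ 3600 s/h = 0.0526944 kg/s
Mean residence time: t_res = M/Q_s = 14.84 kg / 0.0526944 kg/s = 281.624 s
Geometry in metres: D = 52.7 mm → 0.0527 m, h = 7.26 mm → 0.00726 m; screw speed N = 95.3 rpm = 1.58833 rev/s
γ̇ = π D N / h = (π)(0.0527)(1.58833) / 0.00726 = 36.2214 s⁻¹
ΔT = η·γ̇²·t_res/(ρ·cp) = [275 × 36.2214² × 281.624] / [1082 × 2410] = 38.9662 K

value=38.97 K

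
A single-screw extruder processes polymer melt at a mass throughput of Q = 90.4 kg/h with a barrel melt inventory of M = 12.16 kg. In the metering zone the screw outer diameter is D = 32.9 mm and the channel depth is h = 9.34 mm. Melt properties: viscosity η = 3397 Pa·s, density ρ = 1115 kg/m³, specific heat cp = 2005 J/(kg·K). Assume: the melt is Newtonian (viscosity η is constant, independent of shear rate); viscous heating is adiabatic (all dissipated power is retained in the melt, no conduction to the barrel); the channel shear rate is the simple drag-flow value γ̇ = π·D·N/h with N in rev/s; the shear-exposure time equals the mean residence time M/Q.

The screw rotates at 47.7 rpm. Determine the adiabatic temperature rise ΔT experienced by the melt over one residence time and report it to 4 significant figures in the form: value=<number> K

value=56.95 K

Q_s = Q / 3600 = 90.4 / 3600 = 0.0251111 kg/s
t_res = M / Q_s = 12.16 / 0.0251111 = 484.248 s
D = 32.9 mm = 0.0329 m;  h = 9.34 mm = 0.00934 m;  N = 47.7 rpm / 60 = 0.795 rev/s
γ̇ = π·D·N / h = π · 0.0329 · 0.795 / 0.00934 = 8.79764 s⁻¹
ΔT = η·γ̇²·t_res/(ρ·cp) = [3397 × 8.79764² × 484.248] / [1115 × 2005] = 56.9516 K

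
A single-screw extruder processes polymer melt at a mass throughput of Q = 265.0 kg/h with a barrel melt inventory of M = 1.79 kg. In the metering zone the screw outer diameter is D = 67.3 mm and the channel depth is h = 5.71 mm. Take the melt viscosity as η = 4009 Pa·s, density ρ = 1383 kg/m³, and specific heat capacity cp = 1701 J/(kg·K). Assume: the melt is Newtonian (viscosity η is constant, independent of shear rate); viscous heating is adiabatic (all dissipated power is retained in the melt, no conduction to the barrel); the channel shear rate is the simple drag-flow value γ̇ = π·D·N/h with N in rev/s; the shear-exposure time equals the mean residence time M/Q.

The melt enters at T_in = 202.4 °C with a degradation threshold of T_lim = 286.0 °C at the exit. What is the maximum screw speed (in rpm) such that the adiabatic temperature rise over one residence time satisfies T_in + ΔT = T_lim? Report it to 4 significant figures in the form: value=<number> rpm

value=72.78 rpm

Throughput in SI: Q_s = 265.0 kg/h ÷ 3600 s/h = 0.0736111 kg/s
t_res = M / Q_s = 1.79 ÷ 0.0736111 = 24.317 s
Geometry in SI: D = 67.3 mm → 0.0673 m, h = 5.71 mm → 0.00571 m
ΔT_a = T_lim − T_in = 286.0 − 202.4 = 83.6 K
γ̇_max² = ΔT_a·ρ·cp/(η·t_res) = 83.6·1383·1701/(4009·24.317) = 2017.38 s⁻²
γ̇_max = √2017.38 = 44.9152 s⁻¹
N_max = γ̇_max h / (πD) = 44.9152·0.00571/(π·0.0673) = 1.21301 rev/s → ×60 = 72.7807 rpm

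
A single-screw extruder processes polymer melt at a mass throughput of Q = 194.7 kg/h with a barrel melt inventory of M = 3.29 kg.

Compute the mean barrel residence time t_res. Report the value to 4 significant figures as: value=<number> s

value=60.83 s

Convert throughput: Q = 194.7 kg/h = 194.7/3600 = 0.0540833 kg/s
t_res = M / Q_s = 3.29 ÷ 0.0540833 = 60.832 s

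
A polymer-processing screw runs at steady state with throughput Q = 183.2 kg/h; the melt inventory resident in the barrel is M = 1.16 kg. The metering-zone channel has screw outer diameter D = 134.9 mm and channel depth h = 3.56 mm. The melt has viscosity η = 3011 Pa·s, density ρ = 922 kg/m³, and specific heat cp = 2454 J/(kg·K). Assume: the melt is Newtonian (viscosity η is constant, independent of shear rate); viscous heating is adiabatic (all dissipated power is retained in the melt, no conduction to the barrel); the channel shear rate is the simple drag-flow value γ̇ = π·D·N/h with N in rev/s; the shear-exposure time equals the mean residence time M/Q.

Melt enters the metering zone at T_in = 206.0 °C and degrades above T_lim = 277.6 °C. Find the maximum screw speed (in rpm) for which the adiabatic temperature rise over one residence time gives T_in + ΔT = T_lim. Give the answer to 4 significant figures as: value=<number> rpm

value=24.49 rpm

Convert throughput: Q = 183.2 kg/h = 183.2/3600 = 0.0508889 kg/s
t_res = M / Q_s = 1.16 / 0.0508889 = 22.7948 s
Geometry in SI: D = 134.9 mm → 0.1349 m, h = 3.56 mm → 0.00356 m
ΔT_a = T_lim − T_in = 277.6 °C − 206.0 °C = 71.6 K
γ̇_max² = ΔT_a·ρ·cp / (η·t_res) = [71.6 × 922 × 2454] / [3011 × 22.7948] = 2360.33 s⁻²
Take the square root: γ̇_max = √(2360.33) = 48.5832 s⁻¹
N_max = γ̇_max·h / (π·D) = 48.5832 · 0.00356 / (π · 0.1349) = 0.408107 rev/s = 24.4864 rpm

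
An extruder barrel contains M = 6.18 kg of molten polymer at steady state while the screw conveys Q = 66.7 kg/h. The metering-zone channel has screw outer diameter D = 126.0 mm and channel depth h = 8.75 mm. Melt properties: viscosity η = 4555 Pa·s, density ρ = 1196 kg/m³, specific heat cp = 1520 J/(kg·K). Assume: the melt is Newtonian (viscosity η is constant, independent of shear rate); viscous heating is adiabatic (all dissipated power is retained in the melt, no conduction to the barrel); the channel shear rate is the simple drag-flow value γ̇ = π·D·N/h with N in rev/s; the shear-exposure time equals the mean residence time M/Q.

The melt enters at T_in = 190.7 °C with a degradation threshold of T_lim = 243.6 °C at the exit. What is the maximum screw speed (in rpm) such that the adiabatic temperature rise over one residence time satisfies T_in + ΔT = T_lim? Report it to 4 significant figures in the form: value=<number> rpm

Convert throughput: Q = 66.7 kg/h = 66.7/3600 = 0.0185278 kg/s
t_res = M / Q_s = 6.18 / 0.0185278 = 333.553 s
D = 126.0 mm = 0.126 m;  h = 8.75 mm = 0.00875 m
Allowable rise: ΔT_a = T_lim − T_in = 243.6 − 190.7 = 52.9 K
γ̇_max² = ΔT_a·ρ·cp/(η·t_res) = 52.9·1196·1520/(4555·333.553) = 63.2961 s⁻²
γ̇_max = sqrt(63.2961) = 7.95588 s⁻¹
Solve γ̇ = πDN/h for N: N_max = γ̇_max·h/(π·D) = 7.95588 × 0.00875 / (π × 0.126) = 0.175864 rev/s = 10.5518 rpm

value=10.55 rpm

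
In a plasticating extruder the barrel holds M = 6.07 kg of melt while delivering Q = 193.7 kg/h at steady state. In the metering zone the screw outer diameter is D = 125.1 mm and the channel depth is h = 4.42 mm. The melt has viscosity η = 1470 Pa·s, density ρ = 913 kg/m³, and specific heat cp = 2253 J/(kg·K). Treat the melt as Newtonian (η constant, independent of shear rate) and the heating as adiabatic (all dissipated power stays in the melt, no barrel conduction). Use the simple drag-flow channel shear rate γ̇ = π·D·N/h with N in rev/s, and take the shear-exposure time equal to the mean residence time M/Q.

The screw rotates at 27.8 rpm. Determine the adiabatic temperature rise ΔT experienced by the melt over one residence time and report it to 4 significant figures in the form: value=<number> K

Throughput in SI: Q_s = 193.7 kg/h ÷ 3600 s/h = 0.0538056 kg/s
t_res = M / Q_s = 6.07 ÷ 0.0538056 = 112.814 s
Convert to SI: D = 0.1251 m, h = 0.00442 m, N = 27.8/60 = 0.463333 rev/s
Shear rate: γ̇ = πDN/h = π·0.1251·0.463333/0.00442 = 41.1982 s⁻¹
ΔT = η·γ̇²·t_res/(ρ·cp) = [1470 × 41.1982² × 112.814] / [913 × 2253] = 136.837 K

value=136.8 K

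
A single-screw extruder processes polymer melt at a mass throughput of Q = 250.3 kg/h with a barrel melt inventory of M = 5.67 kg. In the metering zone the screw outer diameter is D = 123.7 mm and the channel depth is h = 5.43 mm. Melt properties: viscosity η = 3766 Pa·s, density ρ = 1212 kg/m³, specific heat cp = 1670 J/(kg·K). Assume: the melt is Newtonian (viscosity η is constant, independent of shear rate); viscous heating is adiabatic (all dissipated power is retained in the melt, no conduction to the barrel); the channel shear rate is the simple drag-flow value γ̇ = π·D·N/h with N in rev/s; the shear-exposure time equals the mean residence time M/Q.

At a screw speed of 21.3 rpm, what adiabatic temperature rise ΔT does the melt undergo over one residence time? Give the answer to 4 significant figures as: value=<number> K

Convert throughput: Q = 250.3 kg/h = 250.3/3600 = 0.0695278 kg/s
Mean residence time: t_res = M/Q_s = 5.67 kg / 0.0695278 kg/s = 81.5501 s
Geometry in metres: D = 123.7 mm → 0.1237 m, h = 5.43 mm → 0.00543 m; screw speed N = 21.3 rpm = 0.355 rev/s
Shear rate: γ̇ = πDN/h = π·0.1237·0.355/0.00543 = 25.4067 s⁻¹
ΔT = η·γ̇²·t_res/(ρ·cp) = [3766 × 25.4067² × 81.5501] / [1212 × 1670] = 97.945 K

value=97.94 K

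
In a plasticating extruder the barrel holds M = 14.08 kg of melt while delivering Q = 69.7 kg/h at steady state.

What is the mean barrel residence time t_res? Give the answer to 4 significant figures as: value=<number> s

Q_s = Q / 3600 = 69.7 / 3600 = 0.0193611 kg/s
t_res = M / Q_s = 14.08 / 0.0193611 = 727.231 s

value=727.2 s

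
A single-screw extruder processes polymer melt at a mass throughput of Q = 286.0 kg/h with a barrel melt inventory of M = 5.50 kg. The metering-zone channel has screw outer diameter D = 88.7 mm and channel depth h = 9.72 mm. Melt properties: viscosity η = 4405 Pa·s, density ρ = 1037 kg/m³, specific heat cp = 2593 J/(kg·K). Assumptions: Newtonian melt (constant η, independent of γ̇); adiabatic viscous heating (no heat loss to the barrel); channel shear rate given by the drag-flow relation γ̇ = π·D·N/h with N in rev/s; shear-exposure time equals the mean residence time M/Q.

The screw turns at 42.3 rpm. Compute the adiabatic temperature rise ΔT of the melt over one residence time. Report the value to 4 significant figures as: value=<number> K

Throughput in SI: Q_s = 286.0 kg/h ÷ 3600 s/h = 0.0794444 kg/s
Mean residence time: t_res = M/Q_s = 5.50 kg / 0.0794444 kg/s = 69.2308 s
Convert to SI: D = 0.0887 m, h = 0.00972 m, N = 42.3/60 = 0.705 rev/s
γ̇ = π D N / h = (π)(0.0887)(0.705) / 0.00972 = 20.2114 s⁻¹
Adiabatic rise: ΔT = η γ̇² t_res / (ρ cp) = 4405·(20.2114)²·69.2308 / (1037·2593) = 46.3294 K

value=46.33 K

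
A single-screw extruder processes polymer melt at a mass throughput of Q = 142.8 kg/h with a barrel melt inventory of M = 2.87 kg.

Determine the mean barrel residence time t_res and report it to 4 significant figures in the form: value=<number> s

Throughput in SI: Q_s = 142.8 kg/h ÷ 3600 s/h = 0.0396667 kg/s
Mean residence time: t_res = M/Q_s = 2.87 kg / 0.0396667 kg/s = 72.3529 s

value=72.35 s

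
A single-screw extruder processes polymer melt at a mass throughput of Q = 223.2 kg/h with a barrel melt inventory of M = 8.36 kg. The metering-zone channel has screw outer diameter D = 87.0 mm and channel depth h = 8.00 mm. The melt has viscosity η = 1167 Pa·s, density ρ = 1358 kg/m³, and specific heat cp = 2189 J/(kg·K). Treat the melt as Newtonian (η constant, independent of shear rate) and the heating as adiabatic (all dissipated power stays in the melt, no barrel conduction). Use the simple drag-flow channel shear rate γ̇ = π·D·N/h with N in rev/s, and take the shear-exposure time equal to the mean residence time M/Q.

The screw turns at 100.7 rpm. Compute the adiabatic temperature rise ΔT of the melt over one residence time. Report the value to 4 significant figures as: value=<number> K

Throughput in SI: Q_s = 223.2 kg/h ÷ 3600 s/h = 0.062 kg/s
Mean residence time: t_res = M/Q_s = 8.36 kg / 0.062 kg/s = 134.839 s
D = 87.0 mm = 0.087 m;  h = 8.00 mm = 0.008 m;  N = 100.7 rpm / 60 = 1.67833 rev/s
γ̇ = π·D·N / h = π · 0.087 · 1.67833 / 0.008 = 57.34 s⁻¹
ΔT = η·γ̇²·t_res / (ρ·cp) = 1167 · (57.34)² · 134.839 / (1358 · 2189) = 174.042 K

value=174.0 K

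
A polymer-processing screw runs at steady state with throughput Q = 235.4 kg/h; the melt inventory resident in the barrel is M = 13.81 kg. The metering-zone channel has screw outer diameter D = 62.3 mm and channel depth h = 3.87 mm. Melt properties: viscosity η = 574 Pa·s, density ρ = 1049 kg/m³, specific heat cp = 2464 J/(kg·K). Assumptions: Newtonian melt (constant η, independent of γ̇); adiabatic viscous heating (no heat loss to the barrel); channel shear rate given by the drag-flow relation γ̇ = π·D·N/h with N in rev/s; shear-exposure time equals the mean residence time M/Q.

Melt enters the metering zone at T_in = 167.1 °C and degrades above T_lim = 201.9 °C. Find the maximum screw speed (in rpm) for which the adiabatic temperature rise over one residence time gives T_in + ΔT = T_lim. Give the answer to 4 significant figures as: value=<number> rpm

value=32.32 rpm

Q_s = Q / 3600 = 235.4 / 3600 = 0.0653889 kg/s
t_res = M / Q_s = 13.81 / 0.0653889 = 211.198 s
Geometry in SI: D = 62.3 mm → 0.0623 m, h = 3.87 mm → 0.00387 m
Allowable rise: ΔT_a = T_lim − T_in = 201.9 − 167.1 = 34.8 K
γ̇_max² = ΔT_a·ρ·cp/(η·t_res) = 34.8·1049·2464/(574·211.198) = 741.983 s⁻²
γ̇_max = √741.983 = 27.2394 s⁻¹
N_max = γ̇_max·h / (π·D) = 27.2394 · 0.00387 / (π · 0.0623) = 0.538604 rev/s = 32.3163 rpm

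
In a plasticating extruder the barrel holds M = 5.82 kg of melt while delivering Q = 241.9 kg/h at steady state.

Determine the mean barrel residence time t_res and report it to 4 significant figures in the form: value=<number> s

value=86.61 s

Throughput in SI: Q_s = 241.9 kg/h ÷ 3600 s/h = 0.0671944 kg/s
t_res = M / Q_s = 5.82 ÷ 0.0671944 = 86.6143 s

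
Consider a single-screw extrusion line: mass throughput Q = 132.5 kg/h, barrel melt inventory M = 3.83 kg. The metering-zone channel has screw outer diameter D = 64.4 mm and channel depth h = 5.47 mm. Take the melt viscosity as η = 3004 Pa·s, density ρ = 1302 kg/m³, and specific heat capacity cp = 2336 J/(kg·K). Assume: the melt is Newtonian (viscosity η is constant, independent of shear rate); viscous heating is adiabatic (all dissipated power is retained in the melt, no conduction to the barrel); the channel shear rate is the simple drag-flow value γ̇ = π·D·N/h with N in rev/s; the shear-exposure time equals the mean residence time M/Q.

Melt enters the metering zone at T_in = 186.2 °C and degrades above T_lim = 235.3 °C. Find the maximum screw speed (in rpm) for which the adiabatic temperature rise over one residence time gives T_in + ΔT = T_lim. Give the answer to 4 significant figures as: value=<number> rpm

Throughput in SI: Q_s = 132.5 kg/h ÷ 3600 s/h = 0.0368056 kg/s
t_res = M / Q_s = 3.83 ÷ 0.0368056 = 104.06 s
Convert to metres: D = 0.0644 m, h = 0.00547 m
ΔT_a = T_lim − T_in = 235.3 °C − 186.2 °C = 49.1 K
γ̇_max² = ΔT_a·ρ·cp/(η·t_res) = 49.1·1302·2336/(3004·104.06) = 477.727 s⁻²
Take the square root: γ̇_max = √(477.727) = 21.857 s⁻¹
N_max = γ̇_max·h / (π·D) = 21.857 · 0.00547 / (π · 0.0644) = 0.590938 rev/s = 35.4563 rpm

value=35.46 rpm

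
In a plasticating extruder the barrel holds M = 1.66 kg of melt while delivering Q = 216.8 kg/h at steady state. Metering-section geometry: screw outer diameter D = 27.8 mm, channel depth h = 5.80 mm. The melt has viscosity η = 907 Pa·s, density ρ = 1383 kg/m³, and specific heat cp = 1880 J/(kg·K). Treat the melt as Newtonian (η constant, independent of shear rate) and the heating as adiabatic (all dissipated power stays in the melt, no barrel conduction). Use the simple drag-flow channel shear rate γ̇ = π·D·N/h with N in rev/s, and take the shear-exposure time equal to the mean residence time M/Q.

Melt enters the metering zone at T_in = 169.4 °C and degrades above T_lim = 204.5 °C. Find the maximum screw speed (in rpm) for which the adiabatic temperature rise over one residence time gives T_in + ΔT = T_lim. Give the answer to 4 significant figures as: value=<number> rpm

value=240.7 rpm

Convert throughput: Q = 216.8 kg/h = 216.8/3600 = 0.0602222 kg/s
t_res = M / Q_s = 1.66 / 0.0602222 = 27.5646 s
Convert to metres: D = 0.0278 m, h = 0.0058 m
Allowable rise: ΔT_a = T_lim − T_in = 204.5 − 169.4 = 35.1 K
γ̇_max² = ΔT_a·ρ·cp/(η·t_res) = 35.1·1383·1880/(907·27.5646) = 3650.3 s⁻²
γ̇_max = sqrt(3650.3) = 60.4177 s⁻¹
N_max = γ̇_max·h / (π·D) = 60.4177 · 0.0058 / (π · 0.0278) = 4.01234 rev/s = 240.74 rpm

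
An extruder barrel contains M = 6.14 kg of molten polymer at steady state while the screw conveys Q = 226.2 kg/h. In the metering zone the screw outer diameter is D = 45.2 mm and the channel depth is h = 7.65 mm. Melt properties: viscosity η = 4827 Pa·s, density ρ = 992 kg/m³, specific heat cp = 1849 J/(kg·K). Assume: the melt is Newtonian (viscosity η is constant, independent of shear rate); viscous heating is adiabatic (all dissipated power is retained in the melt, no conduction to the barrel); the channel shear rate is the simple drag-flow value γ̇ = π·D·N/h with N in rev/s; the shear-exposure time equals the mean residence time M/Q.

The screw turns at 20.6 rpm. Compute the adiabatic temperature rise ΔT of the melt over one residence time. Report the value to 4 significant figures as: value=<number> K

value=10.44 K

Q_s = Q / 3600 = 226.2 / 3600 = 0.0628333 kg/s
t_res = M / Q_s = 6.14 / 0.0628333 = 97.7188 s
Geometry in metres: D = 45.2 mm → 0.0452 m, h = 7.65 mm → 0.00765 m; screw speed N = 20.6 rpm = 0.343333 rev/s
γ̇ = π·D·N / h = π · 0.0452 · 0.343333 / 0.00765 = 6.37298 s⁻¹
ΔT = η·γ̇²·t_res/(ρ·cp) = [4827 × 6.37298² × 97.7188] / [992 × 1849] = 10.4446 K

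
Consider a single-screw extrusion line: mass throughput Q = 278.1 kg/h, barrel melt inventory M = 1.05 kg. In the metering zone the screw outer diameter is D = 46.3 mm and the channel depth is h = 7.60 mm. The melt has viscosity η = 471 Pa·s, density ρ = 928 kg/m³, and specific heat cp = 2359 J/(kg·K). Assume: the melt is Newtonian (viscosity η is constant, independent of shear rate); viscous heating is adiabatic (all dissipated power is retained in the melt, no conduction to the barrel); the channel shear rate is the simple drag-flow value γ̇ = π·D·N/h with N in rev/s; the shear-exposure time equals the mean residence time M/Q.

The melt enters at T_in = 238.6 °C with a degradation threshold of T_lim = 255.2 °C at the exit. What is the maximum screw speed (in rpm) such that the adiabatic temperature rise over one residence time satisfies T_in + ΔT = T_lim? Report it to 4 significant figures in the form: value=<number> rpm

value=236.2 rpm

Convert throughput: Q = 278.1 kg/h = 278.1/3600 = 0.07725 kg/s
Mean residence time: t_res = M/Q_s = 1.05 kg / 0.07725 kg/s = 13.5922 s
D = 46.3 mm = 0.0463 m;  h = 7.60 mm = 0.0076 m
ΔT_a = T_lim − T_in = 255.2 − 238.6 = 16.6 K
Invert ΔT = ηγ̇²t_res/(ρcp) for γ̇: γ̇_max² = ΔT_a ρ cp / (η t_res) = 16.6·928·2359 / (471·13.5922) = 5676.39 s⁻²
Take the square root: γ̇_max = √(5676.39) = 75.3418 s⁻¹
Solve γ̇ = πDN/h for N: N_max = γ̇_max·h/(π·D) = 75.3418 × 0.0076 / (π × 0.0463) = 3.93658 rev/s = 236.195 rpm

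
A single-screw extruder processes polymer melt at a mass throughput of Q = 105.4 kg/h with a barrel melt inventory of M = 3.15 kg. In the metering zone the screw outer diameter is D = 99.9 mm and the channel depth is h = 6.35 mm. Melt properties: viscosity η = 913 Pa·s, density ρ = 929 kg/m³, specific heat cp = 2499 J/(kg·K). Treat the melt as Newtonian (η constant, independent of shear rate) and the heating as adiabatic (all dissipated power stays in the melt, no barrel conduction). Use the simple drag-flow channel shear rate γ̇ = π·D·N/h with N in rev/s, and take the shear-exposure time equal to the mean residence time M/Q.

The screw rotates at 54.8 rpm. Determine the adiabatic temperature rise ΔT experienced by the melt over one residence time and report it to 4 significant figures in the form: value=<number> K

Throughput in SI: Q_s = 105.4 kg/h ÷ 3600 s/h = 0.0292778 kg/s
Mean residence time: t_res = M/Q_s = 3.15 kg / 0.0292778 kg/s = 107.59 s
Convert to SI: D = 0.0999 m, h = 0.00635 m, N = 54.8/60 = 0.913333 rev/s
γ̇ = π D N / h = (π)(0.0999)(0.913333) / 0.00635 = 45.141 s⁻¹
ΔT = η·γ̇²·t_res/(ρ·cp) = [913 × 45.141² × 107.59] / [929 × 2499] = 86.219 K

value=86.22 K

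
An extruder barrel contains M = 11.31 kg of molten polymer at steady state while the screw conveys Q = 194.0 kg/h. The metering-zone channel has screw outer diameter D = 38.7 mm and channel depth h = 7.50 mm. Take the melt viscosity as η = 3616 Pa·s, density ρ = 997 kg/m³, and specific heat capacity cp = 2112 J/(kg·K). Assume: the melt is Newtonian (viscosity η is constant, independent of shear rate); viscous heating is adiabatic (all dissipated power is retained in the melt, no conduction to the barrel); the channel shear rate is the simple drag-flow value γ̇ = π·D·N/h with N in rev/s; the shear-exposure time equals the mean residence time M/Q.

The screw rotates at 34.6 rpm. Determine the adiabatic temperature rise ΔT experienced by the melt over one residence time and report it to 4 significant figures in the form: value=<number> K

value=31.50 K

Q_s = Q / 3600 = 194.0 / 3600 = 0.0538889 kg/s
t_res = M / Q_s = 11.31 ÷ 0.0538889 = 209.876 s
Geometry in metres: D = 38.7 mm → 0.0387 m, h = 7.50 mm → 0.0075 m; screw speed N = 34.6 rpm = 0.576667 rev/s
γ̇ = π D N / h = (π)(0.0387)(0.576667) / 0.0075 = 9.34812 s⁻¹
ΔT = η·γ̇²·t_res / (ρ·cp) = 3616 · (9.34812)² · 209.876 / (997 · 2112) = 31.4957 K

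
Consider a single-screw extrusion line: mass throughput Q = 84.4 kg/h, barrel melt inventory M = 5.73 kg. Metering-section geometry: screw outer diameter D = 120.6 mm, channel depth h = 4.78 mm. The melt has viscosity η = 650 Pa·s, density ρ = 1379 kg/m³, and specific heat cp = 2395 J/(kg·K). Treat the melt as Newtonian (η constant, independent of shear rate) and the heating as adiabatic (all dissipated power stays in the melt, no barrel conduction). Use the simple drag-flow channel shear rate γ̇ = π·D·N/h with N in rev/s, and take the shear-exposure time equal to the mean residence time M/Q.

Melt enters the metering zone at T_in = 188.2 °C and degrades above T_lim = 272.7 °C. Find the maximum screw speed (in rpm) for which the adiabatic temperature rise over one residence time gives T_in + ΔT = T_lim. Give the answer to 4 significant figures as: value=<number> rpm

Throughput in SI: Q_s = 84.4 kg/h ÷ 3600 s/h = 0.0234444 kg/s
t_res = M / Q_s = 5.73 ÷ 0.0234444 = 244.408 s
D = 120.6 mm = 0.1206 m;  h = 4.78 mm = 0.00478 m
ΔT_a = T_lim − T_in = 272.7 °C − 188.2 °C = 84.5 K
γ̇_max² = ΔT_a·ρ·cp / (η·t_res) = [84.5 × 1379 × 2395] / [650 × 244.408] = 1756.7 s⁻²
Take the square root: γ̇_max = √(1756.7) = 41.913 s⁻¹
N_max = γ̇_max·h / (π·D) = 41.913 · 0.00478 / (π · 0.1206) = 0.528786 rev/s = 31.7272 rpm

value=31.73 rpm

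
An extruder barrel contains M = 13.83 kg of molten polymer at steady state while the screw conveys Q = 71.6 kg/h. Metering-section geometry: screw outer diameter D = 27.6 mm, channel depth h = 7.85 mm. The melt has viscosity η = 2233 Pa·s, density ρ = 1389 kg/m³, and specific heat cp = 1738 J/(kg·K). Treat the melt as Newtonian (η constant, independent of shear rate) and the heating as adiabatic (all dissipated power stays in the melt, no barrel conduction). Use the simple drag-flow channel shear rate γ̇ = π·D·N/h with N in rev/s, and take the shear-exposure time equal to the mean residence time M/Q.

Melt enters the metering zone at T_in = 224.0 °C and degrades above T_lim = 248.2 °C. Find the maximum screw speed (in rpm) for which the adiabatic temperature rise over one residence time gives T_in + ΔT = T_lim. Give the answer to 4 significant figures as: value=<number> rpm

value=33.32 rpm

Q_s = Q / 3600 = 71.6 / 3600 = 0.0198889 kg/s
t_res = M / Q_s = 13.83 / 0.0198889 = 695.363 s
D = 27.6 mm = 0.0276 m;  h = 7.85 mm = 0.00785 m
ΔT_a = T_lim − T_in = 248.2 − 224.0 = 24.2 K
γ̇_max² = ΔT_a·ρ·cp / (η·t_res) = [24.2 × 1389 × 1738] / [2233 × 695.363] = 37.6242 s⁻²
γ̇_max = sqrt(37.6242) = 6.13385 s⁻¹
Solve γ̇ = πDN/h for N: N_max = γ̇_max·h/(π·D) = 6.13385 × 0.00785 / (π × 0.0276) = 0.555321 rev/s = 33.3193 rpm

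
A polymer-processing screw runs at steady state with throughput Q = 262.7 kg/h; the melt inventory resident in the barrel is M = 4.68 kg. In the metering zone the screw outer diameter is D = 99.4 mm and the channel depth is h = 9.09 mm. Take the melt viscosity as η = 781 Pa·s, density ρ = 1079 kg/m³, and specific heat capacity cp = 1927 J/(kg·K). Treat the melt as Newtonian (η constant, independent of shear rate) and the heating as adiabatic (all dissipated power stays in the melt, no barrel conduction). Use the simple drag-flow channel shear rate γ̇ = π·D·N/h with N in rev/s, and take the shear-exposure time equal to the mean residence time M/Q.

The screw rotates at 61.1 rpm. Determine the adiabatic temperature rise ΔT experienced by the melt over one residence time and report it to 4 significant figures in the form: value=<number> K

value=29.48 K

Convert throughput: Q = 262.7 kg/h = 262.7/3600 = 0.0729722 kg/s
t_res = M / Q_s = 4.68 / 0.0729722 = 64.134 s
D = 99.4 mm = 0.0994 m;  h = 9.09 mm = 0.00909 m;  N = 61.1 rpm / 60 = 1.01833 rev/s
γ̇ = π D N / h = (π)(0.0994)(1.01833) / 0.00909 = 34.9834 s⁻¹
ΔT = η·γ̇²·t_res / (ρ·cp) = 781 · (34.9834)² · 64.134 / (1079 · 1927) = 29.4823 K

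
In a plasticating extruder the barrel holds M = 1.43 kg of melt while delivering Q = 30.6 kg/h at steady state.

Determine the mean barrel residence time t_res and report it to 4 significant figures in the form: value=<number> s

Convert throughput: Q = 30.6 kg/h = 30.6/3600 = 0.0085 kg/s
t_res = M / Q_s = 1.43 / 0.0085 = 168.235 s

value=168.2 s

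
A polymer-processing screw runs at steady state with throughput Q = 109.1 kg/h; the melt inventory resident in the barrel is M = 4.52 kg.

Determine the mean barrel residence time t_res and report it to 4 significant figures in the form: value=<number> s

Q_s = Q / 3600 = 109.1 / 3600 = 0.0303056 kg/s
Mean residence time: t_res = M/Q_s = 4.52 kg / 0.0303056 kg/s = 149.148 s

value=149.1 s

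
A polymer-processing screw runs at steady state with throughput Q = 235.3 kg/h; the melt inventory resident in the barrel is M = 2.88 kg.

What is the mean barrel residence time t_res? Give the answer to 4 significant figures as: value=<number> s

Throughput in SI: Q_s = 235.3 kg/h ÷ 3600 s/h = 0.0653611 kg/s
Mean residence time: t_res = M/Q_s = 2.88 kg / 0.0653611 kg/s = 44.0629 s

value=44.06 s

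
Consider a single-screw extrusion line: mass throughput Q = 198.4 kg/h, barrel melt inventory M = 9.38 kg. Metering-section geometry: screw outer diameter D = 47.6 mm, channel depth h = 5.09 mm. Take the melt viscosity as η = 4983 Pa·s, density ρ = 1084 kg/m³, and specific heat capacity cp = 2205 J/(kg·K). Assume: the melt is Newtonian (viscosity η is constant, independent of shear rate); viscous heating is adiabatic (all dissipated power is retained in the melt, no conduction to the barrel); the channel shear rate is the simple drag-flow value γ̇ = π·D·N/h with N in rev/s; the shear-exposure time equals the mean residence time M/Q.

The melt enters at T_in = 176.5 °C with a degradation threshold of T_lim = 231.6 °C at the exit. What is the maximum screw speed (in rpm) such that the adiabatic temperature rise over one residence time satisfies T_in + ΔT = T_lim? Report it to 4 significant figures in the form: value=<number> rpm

value=25.45 rpm

Throughput in SI: Q_s = 198.4 kg/h ÷ 3600 s/h = 0.0551111 kg/s
t_res = M / Q_s = 9.38 ÷ 0.0551111 = 170.202 s
D = 47.6 mm = 0.0476 m;  h = 5.09 mm = 0.00509 m
ΔT_a = T_lim − T_in = 231.6 °C − 176.5 °C = 55.1 K
Invert ΔT = ηγ̇²t_res/(ρcp) for γ̇: γ̇_max² = ΔT_a ρ cp / (η t_res) = 55.1·1084·2205 / (4983·170.202) = 155.287 s⁻²
γ̇_max = sqrt(155.287) = 12.4614 s⁻¹
N_max = γ̇_max·h / (π·D) = 12.4614 · 0.00509 / (π · 0.0476) = 0.424159 rev/s = 25.4495 rpm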